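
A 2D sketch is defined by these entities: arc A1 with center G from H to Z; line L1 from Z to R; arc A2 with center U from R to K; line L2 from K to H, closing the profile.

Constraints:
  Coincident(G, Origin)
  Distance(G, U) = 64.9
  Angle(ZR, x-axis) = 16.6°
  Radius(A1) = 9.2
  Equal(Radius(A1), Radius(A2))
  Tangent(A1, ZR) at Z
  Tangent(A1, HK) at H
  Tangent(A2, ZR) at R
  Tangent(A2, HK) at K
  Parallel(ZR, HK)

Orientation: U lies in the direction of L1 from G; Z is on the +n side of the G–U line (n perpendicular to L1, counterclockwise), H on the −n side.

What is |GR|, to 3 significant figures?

65.5

The slot axis is L1's direction at 16.6°, so u = (cos 16.6°, sin 16.6°) = (0.958, 0.286) and n = (−sin 16.6°, cos 16.6°) = (-0.286, 0.958). G is at the origin and U lies 64.9 along u from G, so U = 64.9·u = (62.2, 18.5). Tangency of A1 to both parallel lines with radius 9.2 puts Z and H at G ± 9.2·n: Z = (-2.63, 8.82), H = (2.63, -8.82). Equal radii place R and K the same way about U: R = U + 9.2·n = (59.6, 27.4), K = U − 9.2·n = (64.8, 9.72). Then |GR| = |R − G| = 65.5.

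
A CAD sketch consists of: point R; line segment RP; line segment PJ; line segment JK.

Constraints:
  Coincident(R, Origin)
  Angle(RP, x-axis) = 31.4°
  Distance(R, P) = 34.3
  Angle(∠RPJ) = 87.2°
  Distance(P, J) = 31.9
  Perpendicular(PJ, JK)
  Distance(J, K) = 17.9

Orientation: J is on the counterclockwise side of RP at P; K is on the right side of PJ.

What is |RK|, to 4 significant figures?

60.28

R is at the origin; RP runs at 31.4° with length 34.3, so P = 34.3·(cos 31.4°, sin 31.4°) = (29.28, 17.87). ∠RPJ = 87.2°, so PJ runs at 31.4° + (180° − 87.2°) = 124.2° from the x-axis; with |PJ| = 31.9, J = P + 31.9·(cos 124.2°, sin 124.2°) = (11.35, 44.25). The perpendicularity gives JK at right angles to PJ; with |JK| = 17.9 on the right of PJ, K = J + 17.9·(0.8271, 0.5621) = (26.15, 54.32). Then |RK| = |K − R| = 60.28.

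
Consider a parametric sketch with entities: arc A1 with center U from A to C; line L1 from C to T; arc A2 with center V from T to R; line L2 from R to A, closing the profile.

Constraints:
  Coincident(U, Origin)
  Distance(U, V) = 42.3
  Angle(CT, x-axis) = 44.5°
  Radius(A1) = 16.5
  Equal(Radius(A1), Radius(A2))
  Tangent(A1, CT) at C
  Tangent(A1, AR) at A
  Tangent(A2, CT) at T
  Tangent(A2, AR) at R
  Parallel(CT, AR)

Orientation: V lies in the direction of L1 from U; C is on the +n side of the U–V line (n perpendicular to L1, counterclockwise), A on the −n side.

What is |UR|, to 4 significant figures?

45.40

The slot axis is L1's direction at 44.5°, so u = (cos 44.5°, sin 44.5°) = (0.7133, 0.7009) and n = (−sin 44.5°, cos 44.5°) = (-0.7009, 0.7133). U is at the origin and V lies 42.3 along u from U, so V = 42.3·u = (30.17, 29.65). Tangency of A1 to both parallel lines with radius 16.5 puts C and A at U ± 16.5·n: C = (-11.57, 11.77), A = (11.57, -11.77). Equal radii place T and R the same way about V: T = V + 16.5·n = (18.61, 41.42), R = V − 16.5·n = (41.74, 17.88). Then |UR| = |R − U| = 45.40.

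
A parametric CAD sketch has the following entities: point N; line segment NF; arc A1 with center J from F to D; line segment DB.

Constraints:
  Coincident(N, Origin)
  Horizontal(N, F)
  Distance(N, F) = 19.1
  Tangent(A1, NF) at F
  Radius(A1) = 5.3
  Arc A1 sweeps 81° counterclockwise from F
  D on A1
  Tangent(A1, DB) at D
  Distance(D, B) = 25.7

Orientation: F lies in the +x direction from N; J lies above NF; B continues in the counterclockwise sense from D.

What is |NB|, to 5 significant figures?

41.174

N is at the origin; N and F share the same y with |NF| = 19.1 and F on the +x side, so F = (19.100, 0.0000). The tangent condition forces JF to be normal to NF, so J = F + (0, 5.3) = (19.100, 5.3000). On A1, F sits at bearing -90° from J; an 81° counterclockwise sweep puts D at bearing -9°, so D = J + 5.3·(cos -9°, sin -9°) = (24.335, 4.4709). Since A1 is tangent to DB there, JD ⟂ DB, so DB runs along (−sin -9°, cos -9°); with |DB| = 25.7, B = (28.355, 29.854). Then |NB| = |B − N| = 41.174.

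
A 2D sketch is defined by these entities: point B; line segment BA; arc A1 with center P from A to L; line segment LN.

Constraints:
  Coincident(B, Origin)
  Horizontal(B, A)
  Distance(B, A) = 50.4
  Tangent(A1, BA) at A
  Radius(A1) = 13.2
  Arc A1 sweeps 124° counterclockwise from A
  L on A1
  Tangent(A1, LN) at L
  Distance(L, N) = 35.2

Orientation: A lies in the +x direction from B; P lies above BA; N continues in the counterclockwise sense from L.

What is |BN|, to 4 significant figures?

64.90

On A1, A sits at bearing -90° from P; a 124° counterclockwise sweep puts L at bearing 34°, so L = P + 13.2·(cos 34°, sin 34°) = (61.34, 20.58). Tangency of A1 to LN means the radius PL is perpendicular to LN, so LN runs along (−sin 34°, cos 34°); with |LN| = 35.2, N = (41.66, 49.76). Then |BN| = |N − B| = 64.90.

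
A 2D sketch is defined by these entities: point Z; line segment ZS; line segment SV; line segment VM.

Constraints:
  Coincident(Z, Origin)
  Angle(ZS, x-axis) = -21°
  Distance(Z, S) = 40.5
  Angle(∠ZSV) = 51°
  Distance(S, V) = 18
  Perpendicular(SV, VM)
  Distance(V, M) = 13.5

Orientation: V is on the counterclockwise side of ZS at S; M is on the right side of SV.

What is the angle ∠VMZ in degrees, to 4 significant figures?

9.452°

∠ZSV = 51.0°, so SV runs at -21.0° + (180° − 51.0°) = 108.0° from the x-axis; with |SV| = 18.0, V = S + 18.0·(cos 108.0°, sin 108.0°) = (32.25, 2.605). The perpendicularity gives VM at right angles to SV; with |VM| = 13.5 on the right of SV, M = V + 13.5·(0.9511, 0.3090) = (45.09, 6.777). Then cos ∠VMZ = MV·MZ / (|MV||MZ|), giving 9.452°.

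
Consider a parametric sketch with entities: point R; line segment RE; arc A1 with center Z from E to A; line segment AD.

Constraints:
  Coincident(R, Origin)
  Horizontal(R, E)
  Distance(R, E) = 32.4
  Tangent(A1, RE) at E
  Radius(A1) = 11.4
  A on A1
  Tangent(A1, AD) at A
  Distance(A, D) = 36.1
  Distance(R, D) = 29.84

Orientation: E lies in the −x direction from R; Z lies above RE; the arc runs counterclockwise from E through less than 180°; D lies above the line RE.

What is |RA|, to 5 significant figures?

24.372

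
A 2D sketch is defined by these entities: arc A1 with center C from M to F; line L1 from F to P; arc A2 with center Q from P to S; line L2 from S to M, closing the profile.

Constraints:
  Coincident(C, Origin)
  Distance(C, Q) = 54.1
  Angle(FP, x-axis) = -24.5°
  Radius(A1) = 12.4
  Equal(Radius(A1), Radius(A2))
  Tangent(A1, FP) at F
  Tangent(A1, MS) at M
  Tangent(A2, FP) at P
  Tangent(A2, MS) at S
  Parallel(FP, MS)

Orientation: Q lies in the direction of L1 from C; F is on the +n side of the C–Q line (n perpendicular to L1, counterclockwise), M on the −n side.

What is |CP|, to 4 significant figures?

55.50

The slot axis is L1's direction at -24.5°, so u = (cos -24.5°, sin -24.5°) = (0.9100, -0.4147) and n = (−sin -24.5°, cos -24.5°) = (0.4147, 0.9100). C is at the origin and Q lies 54.1 along u from C, so Q = 54.1·u = (49.23, -22.43). Tangency of A1 to both parallel lines with radius 12.4 puts F and M at C ± 12.4·n: F = (5.142, 11.28), M = (-5.142, -11.28). Equal radii place P and S the same way about Q: P = Q + 12.4·n = (54.37, -11.15), S = Q − 12.4·n = (44.09, -33.72). Then |CP| = |P − C| = 55.50.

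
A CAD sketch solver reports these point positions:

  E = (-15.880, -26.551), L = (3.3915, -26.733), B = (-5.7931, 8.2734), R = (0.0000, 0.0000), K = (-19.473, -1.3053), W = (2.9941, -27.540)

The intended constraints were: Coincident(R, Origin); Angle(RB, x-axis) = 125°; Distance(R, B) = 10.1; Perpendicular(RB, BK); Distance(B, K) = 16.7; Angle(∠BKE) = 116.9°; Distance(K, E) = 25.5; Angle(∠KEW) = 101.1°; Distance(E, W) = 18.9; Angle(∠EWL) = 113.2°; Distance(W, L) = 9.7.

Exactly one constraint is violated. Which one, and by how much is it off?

Distance(W, L) = 9.7 — off by 8.80.

R = (0.00, 0.00) ✓; RB at 125.0° ✓; |RB| = 10.10 ✓; ∠(RB, BK) = 90.00° ✓; |BK| = 16.70 ✓; ∠BKE = 116.9° ✓; |KE| = 25.50 ✓; ∠KEW = 101.1° ✓; |EW| = 18.90 ✓; ∠EWL = 113.2° ✓; |WL| = 0.8995 ✗.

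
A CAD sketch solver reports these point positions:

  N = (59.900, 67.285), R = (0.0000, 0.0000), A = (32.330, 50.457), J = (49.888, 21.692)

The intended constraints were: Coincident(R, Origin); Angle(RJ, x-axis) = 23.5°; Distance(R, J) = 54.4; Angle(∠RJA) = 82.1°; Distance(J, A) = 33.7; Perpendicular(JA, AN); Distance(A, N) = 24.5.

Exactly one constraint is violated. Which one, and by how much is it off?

Distance(A, N) = 24.5 — off by 7.80.

R = (0.00, 0.00) ✓; RJ at 23.50° ✓; |RJ| = 54.40 ✓; ∠RJA = 82.10° ✓; |JA| = 33.70 ✓; ∠(JA, AN) = 90.00° ✓; |AN| = 32.30 ✗.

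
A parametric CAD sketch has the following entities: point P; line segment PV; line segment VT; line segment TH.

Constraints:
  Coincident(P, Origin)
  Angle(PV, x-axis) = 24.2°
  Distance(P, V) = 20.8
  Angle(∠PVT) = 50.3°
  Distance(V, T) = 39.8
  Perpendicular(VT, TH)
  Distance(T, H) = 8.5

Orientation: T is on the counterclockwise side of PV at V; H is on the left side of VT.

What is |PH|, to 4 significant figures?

27.55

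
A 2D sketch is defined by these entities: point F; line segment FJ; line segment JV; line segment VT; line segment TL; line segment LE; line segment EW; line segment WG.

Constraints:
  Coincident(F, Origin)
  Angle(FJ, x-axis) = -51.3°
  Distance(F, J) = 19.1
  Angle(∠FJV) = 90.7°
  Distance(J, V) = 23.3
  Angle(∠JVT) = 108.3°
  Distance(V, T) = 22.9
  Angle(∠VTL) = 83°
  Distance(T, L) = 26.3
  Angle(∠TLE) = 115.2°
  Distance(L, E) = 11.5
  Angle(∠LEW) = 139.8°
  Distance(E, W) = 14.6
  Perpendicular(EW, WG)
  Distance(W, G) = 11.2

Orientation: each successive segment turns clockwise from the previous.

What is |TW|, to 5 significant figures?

36.775

F is at the origin; FJ runs at -51.3° with length 19.1, so J = (11.942, -14.906). ∠FJV = 90.7° gives JV at -140.60° from the x-axis; with |JV| = 23.3, V = (-6.0626, -29.695). ∠JVT = 108.3° gives VT at 147.70° from the x-axis; with |VT| = 22.9, T = (-25.419, -17.459). ∠VTL = 83.0° gives TL at 50.700° from the x-axis; with |TL| = 26.3, L = (-8.7611, 2.8932). ∠TLE = 115.2° gives LE at -14.100° from the x-axis; with |LE| = 11.5, E = (2.3924, 0.091652). ∠LEW = 139.8° gives EW at -54.300° from the x-axis; with |EW| = 14.6, W = (10.912, -11.765). Then |TW| = |W − T| = 36.775.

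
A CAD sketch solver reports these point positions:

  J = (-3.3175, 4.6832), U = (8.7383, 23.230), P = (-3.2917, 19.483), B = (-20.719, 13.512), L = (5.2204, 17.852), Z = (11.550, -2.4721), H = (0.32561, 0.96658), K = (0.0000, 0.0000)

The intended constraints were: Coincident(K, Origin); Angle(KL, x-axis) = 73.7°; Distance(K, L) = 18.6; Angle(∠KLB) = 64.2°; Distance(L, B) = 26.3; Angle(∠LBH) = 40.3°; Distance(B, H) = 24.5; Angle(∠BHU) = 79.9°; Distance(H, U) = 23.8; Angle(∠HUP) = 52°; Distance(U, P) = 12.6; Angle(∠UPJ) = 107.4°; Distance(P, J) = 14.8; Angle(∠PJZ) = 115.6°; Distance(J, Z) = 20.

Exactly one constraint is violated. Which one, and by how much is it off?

Distance(J, Z) = 20 — off by 3.50.

K = (0.00, 0.00) ✓; KL at 73.70° ✓; |KL| = 18.60 ✓; ∠KLB = 64.20° ✓; |LB| = 26.30 ✓; ∠LBH = 40.30° ✓; |BH| = 24.50 ✓; ∠BHU = 79.90° ✓; |HU| = 23.80 ✓; ∠HUP = 52.00° ✓; |UP| = 12.60 ✓; ∠UPJ = 107.4° ✓; |PJ| = 14.80 ✓; ∠PJZ = 115.6° ✓; |JZ| = 16.50 ✗.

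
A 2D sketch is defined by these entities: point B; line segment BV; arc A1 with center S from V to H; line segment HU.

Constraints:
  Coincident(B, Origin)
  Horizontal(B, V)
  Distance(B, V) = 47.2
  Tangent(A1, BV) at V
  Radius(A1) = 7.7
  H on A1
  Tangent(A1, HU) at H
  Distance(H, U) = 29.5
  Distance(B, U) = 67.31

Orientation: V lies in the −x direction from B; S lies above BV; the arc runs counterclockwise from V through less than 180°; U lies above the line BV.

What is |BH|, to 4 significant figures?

42.36

B is at the origin; BV is horizontal with |BV| = 47.2 and V on the −x side, so V = (-47.20, 0.000). A1 meets BV tangentially, so SV is at right angles to BV, so S = V + (0, 7.7) = (-47.20, 7.700). Since SH ⟂ HU (tangency), |SU| = √(7.7² + 29.5²) = 30.49 regardless of where H sits on A1. So U lies on both circle(B, 67.31) and circle(S, 30.49); the above-BV intersection is U = (-56.38, 36.77). H is the foot of the tangent from U: H = (-40.68, 11.80).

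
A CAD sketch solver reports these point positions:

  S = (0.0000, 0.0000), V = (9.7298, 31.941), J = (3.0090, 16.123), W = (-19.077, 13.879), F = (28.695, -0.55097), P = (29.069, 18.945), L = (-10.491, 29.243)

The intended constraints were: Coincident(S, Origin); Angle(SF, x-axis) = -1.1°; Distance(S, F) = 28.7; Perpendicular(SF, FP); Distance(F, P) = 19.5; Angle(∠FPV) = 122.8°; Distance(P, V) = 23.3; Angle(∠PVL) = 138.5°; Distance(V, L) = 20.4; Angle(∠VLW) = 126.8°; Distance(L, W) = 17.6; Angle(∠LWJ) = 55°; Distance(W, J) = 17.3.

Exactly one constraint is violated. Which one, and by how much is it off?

Distance(W, J) = 17.3 — off by 4.90.

S = (0.00, 0.00) ✓; SF at -1.100° ✓; |SF| = 28.70 ✓; ∠(SF, FP) = 90.00° ✓; |FP| = 19.50 ✓; ∠FPV = 122.8° ✓; |PV| = 23.30 ✓; ∠PVL = 138.5° ✓; |VL| = 20.40 ✓; ∠VLW = 126.8° ✓; |LW| = 17.60 ✓; ∠LWJ = 55.00° ✓; |WJ| = 22.20 ✗.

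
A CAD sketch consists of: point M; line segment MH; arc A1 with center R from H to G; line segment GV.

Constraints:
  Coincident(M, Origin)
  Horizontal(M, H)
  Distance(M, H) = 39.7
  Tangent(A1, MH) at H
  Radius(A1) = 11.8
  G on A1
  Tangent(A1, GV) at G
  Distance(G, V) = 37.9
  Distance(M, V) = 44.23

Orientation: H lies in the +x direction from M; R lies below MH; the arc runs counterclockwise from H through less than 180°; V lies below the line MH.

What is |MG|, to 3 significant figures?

29.7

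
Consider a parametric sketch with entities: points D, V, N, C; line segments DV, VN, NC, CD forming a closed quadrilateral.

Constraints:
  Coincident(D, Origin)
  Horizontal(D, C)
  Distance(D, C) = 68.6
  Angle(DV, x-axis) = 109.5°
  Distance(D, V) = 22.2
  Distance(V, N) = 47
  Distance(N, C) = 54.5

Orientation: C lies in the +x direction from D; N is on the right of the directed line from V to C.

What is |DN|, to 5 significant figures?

25.778

D is at the origin; DC is horizontal with |DC| = 68.6 and C in +x, so C = (68.6, 0). DV runs at 109.5° with |DV| = 22.2, so V = (-7.4105, 20.927). N is determined by |VN| = 47.0 and |NC| = 54.5 together: it lies at the intersection of circle(V, 47.0) and circle(C, 54.5). With |VC| = 78.839, the foot of the radical line on VC is 34.591 from V and the perpendicular offset is √(47.0² − 34.591²) = 31.819. Taking the right-of-VC solution: N = (17.494, -18.933).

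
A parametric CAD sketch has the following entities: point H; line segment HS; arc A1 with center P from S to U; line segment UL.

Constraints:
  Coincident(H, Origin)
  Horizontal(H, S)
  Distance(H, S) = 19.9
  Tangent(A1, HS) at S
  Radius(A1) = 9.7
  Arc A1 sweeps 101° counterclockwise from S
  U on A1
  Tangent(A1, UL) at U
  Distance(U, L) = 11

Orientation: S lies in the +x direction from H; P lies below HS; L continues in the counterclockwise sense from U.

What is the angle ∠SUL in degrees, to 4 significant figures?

129.5°

On A1, S sits at bearing 90° from P; a 101° counterclockwise sweep puts U at bearing 191°, so U = P + 9.7·(cos 191°, sin 191°) = (10.38, -11.55). A1 meets UL tangentially, so PU is at right angles to UL, so UL runs along (−sin 191°, cos 191°); with |UL| = 11.0, L = (12.48, -22.35). Then cos ∠SUL = US·UL / (|US||UL|), giving 129.5°.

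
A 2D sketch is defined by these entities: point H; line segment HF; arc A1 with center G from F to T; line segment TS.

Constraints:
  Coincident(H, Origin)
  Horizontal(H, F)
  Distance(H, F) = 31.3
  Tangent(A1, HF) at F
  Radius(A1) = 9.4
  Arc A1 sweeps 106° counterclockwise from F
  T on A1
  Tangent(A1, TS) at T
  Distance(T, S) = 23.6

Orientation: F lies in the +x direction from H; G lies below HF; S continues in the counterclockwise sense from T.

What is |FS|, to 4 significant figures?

34.77

H is at the origin; H and F share the same y with |HF| = 31.3 and F on the +x side, so F = (31.30, 0.000). Tangency of A1 to HF means the radius GF is perpendicular to HF, so G = F + (0, -9.4) = (31.30, -9.400). On A1, F sits at bearing 90° from G; a 106° counterclockwise sweep puts T at bearing 196°, so T = G + 9.4·(cos 196°, sin 196°) = (22.26, -11.99). The tangent condition forces GT to be normal to TS, so TS runs along (−sin 196°, cos 196°); with |TS| = 23.6, S = (28.77, -34.68). Then |FS| = |S − F| = 34.77.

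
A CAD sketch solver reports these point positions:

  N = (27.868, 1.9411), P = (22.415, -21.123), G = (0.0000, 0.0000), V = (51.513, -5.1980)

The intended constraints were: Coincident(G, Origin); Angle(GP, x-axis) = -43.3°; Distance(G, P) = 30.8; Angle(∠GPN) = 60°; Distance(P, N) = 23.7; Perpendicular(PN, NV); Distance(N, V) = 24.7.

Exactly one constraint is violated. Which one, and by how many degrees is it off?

Perpendicular(PN, NV) — off by 3.50°.

G = (0.00, 0.00) ✓; GP at -43.30° ✓; |GP| = 30.80 ✓; ∠GPN = 60.00° ✓; |PN| = 23.70 ✓; ∠(PN, NV) = 93.50° ✗; |NV| = 24.70 ✓.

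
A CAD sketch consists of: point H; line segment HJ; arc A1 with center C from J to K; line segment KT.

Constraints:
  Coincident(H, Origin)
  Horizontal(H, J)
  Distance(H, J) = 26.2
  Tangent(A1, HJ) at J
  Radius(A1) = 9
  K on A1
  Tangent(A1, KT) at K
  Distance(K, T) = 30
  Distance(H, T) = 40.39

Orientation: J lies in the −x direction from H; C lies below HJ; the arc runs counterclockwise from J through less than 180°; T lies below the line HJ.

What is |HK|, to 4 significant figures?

36.27

H is at the origin; H and J share the same y with |HJ| = 26.2 and J on the −x side, so J = (-26.20, 0.000). A1 meets HJ tangentially, so CJ is at right angles to HJ, so C = J + (0, -9) = (-26.20, -9.000). Since CK ⟂ KT (tangency), |CT| = √(9.0² + 30.0²) = 31.32 regardless of where K sits on A1. So T lies on both circle(H, 40.39) and circle(C, 31.32); the below-HJ intersection is T = (-14.05, -37.87). K is the foot of the tangent from T: K = (-33.14, -14.73).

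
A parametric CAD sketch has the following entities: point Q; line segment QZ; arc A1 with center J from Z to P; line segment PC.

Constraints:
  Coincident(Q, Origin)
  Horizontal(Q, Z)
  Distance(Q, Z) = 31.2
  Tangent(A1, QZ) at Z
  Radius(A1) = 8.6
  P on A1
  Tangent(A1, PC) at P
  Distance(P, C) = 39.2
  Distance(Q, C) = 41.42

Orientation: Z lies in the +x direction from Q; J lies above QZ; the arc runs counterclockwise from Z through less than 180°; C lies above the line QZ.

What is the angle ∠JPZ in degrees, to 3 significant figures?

20.5°

Q is at the origin; Q and Z share the same y with |QZ| = 31.2 and Z on the +x side, so Z = (31.2, 0.00). The tangent condition forces JZ to be normal to QZ, so J = Z + (0, 8.6) = (31.2, 8.60). Since JP ⟂ PC (tangency), |JC| = √(8.6² + 39.2²) = 40.1 regardless of where P sits on A1. So C lies on both circle(Q, 41.42) and circle(J, 40.1); the above-QZ intersection is C = (7.23, 40.8). P is the foot of the tangent from C: P = (36.8, 15.1).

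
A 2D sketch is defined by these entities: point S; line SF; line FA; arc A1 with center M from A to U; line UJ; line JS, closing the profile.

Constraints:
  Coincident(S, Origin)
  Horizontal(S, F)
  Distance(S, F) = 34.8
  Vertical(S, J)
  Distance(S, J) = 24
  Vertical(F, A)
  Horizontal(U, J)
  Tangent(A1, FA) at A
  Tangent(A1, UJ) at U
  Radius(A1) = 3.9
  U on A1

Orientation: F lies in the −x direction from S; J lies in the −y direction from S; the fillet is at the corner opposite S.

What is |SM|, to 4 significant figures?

36.86

S is at the origin; S and F share the same y with |SF| = 34.8 and F on the −x side, so F = (-34.80, 0.000). SJ is vertical with |SJ| = 24.0 and J on the −y side, so J = (0.000, -24.00). The virtual corner opposite S is at (-34.80, -24.00). A1 meets FA tangentially, so MA is at right angles to FA and the tangent condition forces MU to be normal to UJ, with radius 3.9, so the center M sits 3.9 in from both sides at M = (-30.90, -20.10). Then |SM| = |M − S| = 36.86.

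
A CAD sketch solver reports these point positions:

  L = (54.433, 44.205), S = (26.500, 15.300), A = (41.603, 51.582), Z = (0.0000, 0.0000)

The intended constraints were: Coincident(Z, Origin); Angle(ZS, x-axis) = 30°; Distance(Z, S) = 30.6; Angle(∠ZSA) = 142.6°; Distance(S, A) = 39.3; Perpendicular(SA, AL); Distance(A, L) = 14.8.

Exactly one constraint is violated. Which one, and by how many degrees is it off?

Perpendicular(SA, AL) — off by 7.30°.

Z = (0.00, 0.00) ✓; ZS at 30.00° ✓; |ZS| = 30.60 ✓; ∠ZSA = 142.6° ✓; |SA| = 39.30 ✓; ∠(SA, AL) = 97.30° ✗; |AL| = 14.80 ✓.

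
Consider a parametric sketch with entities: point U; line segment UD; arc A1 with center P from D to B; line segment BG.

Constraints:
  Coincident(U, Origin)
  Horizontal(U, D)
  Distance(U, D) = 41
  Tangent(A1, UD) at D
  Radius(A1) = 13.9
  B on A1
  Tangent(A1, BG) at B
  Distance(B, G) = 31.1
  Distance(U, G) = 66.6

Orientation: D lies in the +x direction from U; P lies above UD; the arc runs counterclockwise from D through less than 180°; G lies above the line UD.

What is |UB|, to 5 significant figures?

57.163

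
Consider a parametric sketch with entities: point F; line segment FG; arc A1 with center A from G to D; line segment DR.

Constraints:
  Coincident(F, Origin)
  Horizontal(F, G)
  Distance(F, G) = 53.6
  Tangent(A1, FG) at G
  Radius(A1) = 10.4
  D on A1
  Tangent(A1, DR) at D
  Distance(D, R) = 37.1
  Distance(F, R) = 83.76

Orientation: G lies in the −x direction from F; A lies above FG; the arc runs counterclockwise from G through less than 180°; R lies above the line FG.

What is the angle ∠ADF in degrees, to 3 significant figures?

117°

F is at the origin; F and G share the same y with |FG| = 53.6 and G on the −x side, so G = (-53.6, 0.00). The tangent condition forces AG to be normal to FG, so A = G + (0, 10.4) = (-53.6, 10.4). Since AD ⟂ DR (tangency), |AR| = √(10.4² + 37.1²) = 38.5 regardless of where D sits on A1. So R lies on both circle(F, 83.76) and circle(A, 38.5); the above-FG intersection is R = (-70.7, 44.9). D is the foot of the tangent from R: D = (-45.9, 17.4).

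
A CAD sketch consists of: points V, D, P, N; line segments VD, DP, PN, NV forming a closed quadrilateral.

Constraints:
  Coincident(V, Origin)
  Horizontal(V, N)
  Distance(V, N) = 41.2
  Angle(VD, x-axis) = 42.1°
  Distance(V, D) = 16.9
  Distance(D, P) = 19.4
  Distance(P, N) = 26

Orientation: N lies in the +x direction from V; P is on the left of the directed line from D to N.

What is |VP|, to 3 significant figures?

36.2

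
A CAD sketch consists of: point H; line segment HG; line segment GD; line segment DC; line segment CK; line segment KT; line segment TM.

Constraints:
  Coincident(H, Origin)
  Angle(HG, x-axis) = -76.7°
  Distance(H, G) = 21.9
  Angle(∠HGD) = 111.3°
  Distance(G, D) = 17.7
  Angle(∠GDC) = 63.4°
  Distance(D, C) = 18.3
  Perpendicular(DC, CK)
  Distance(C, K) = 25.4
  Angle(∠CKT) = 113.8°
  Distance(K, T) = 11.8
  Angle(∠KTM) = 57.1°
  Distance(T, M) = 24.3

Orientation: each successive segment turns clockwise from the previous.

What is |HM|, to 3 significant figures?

19.9

H is at the origin; HG runs at -76.7° with length 21.9, so G = (5.04, -21.3). ∠HGD = 111.3° gives GD at -145° from the x-axis; with |GD| = 17.7, D = (-9.53, -31.4). ∠GDC = 63.4° gives DC at 98.0° from the x-axis; with |DC| = 18.3, C = (-12.1, -13.2). DC ⟂ CK, so CK runs at 8.00°; with |CK| = 25.4, K = (13.1, -9.71). ∠CKT = 113.8° gives KT at -58.2° from the x-axis; with |KT| = 11.8, T = (19.3, -19.7). ∠KTM = 57.1° gives TM at 179° from the x-axis; with |TM| = 24.3, M = (-5.00, -19.3). Then |HM| = |M − H| = 19.9.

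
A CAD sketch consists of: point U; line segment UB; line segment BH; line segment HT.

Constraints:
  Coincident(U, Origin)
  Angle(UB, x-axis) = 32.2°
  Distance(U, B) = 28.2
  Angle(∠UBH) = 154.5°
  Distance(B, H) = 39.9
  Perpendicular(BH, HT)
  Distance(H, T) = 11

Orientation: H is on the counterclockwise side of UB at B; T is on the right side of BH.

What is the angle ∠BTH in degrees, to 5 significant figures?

74.587°

U is at the origin; UB runs at 32.2° with length 28.2, so B = 28.2·(cos 32.2°, sin 32.2°) = (23.863, 15.027). ∠UBH = 154.5°, so BH runs at 32.2° + (180° − 154.5°) = 57.700° from the x-axis; with |BH| = 39.9, H = B + 39.9·(cos 57.700°, sin 57.700°) = (45.183, 48.753). BH is perpendicular to HT; with |HT| = 11.0 on the right of BH, T = H + 11.0·(0.84526, -0.53435) = (54.481, 42.875). Then cos ∠BTH = TB·TH / (|TB||TH|), giving 74.587°.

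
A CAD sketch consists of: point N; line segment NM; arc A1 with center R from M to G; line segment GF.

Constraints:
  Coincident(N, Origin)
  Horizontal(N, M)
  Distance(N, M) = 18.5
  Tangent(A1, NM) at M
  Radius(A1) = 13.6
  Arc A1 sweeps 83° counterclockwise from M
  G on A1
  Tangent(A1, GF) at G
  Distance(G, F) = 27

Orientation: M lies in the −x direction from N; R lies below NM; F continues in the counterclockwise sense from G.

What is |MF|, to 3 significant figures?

42.2

N is at the origin; N and M share the same y with |NM| = 18.5 and M on the −x side, so M = (-18.5, 0.00). Tangency of A1 to NM means the radius RM is perpendicular to NM, so R = M + (0, -13.6) = (-18.5, -13.6). On A1, M sits at bearing 90° from R; an 83° counterclockwise sweep puts G at bearing 173°, so G = R + 13.6·(cos 173°, sin 173°) = (-32.0, -11.9). Tangency of A1 to GF means the radius RG is perpendicular to GF, so GF runs along (−sin 173°, cos 173°); with |GF| = 27.0, F = (-35.3, -38.7). Then |MF| = |F − M| = 42.2.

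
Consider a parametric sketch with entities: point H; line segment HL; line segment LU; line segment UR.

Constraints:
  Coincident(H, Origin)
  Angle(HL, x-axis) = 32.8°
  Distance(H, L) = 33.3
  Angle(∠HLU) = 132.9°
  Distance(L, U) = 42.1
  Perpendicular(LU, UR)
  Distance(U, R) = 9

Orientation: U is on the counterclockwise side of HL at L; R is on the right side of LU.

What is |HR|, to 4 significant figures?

72.87

H is at the origin; HL runs at 32.8° with length 33.3, so L = 33.3·(cos 32.8°, sin 32.8°) = (27.99, 18.04). ∠HLU = 132.9°, so LU runs at 32.8° + (180° − 132.9°) = 79.90° from the x-axis; with |LU| = 42.1, U = L + 42.1·(cos 79.90°, sin 79.90°) = (35.37, 59.49). LU ⟂ UR; with |UR| = 9.0 on the right of LU, R = U + 9.0·(0.9845, -0.1754) = (44.23, 57.91). Then |HR| = |R − H| = 72.87.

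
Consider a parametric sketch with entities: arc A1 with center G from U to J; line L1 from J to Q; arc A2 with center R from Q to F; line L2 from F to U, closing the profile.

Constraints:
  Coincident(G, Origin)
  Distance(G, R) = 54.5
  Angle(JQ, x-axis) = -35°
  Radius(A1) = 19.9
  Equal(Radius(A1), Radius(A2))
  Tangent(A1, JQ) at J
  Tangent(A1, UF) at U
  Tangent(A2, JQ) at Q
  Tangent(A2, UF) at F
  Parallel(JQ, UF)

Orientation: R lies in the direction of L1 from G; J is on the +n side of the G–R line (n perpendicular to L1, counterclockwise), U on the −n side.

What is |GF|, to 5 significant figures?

58.019

Tangency of A1 to both parallel lines with radius 19.9 puts J and U at G ± 19.9·n: J = (11.414, 16.301), U = (-11.414, -16.301). Equal radii place Q and F the same way about R: Q = R + 19.9·n = (56.058, -14.959), F = R − 19.9·n = (33.230, -47.561). Then |GF| = |F − G| = 58.019.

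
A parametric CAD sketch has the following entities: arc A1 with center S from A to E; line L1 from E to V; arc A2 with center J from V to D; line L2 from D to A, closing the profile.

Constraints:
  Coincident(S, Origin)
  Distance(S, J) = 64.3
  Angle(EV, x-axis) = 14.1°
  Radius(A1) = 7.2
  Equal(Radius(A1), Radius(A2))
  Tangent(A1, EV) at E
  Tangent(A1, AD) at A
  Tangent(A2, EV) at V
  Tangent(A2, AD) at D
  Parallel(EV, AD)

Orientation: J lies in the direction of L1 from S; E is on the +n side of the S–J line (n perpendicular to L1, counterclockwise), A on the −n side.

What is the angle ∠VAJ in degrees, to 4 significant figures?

6.234°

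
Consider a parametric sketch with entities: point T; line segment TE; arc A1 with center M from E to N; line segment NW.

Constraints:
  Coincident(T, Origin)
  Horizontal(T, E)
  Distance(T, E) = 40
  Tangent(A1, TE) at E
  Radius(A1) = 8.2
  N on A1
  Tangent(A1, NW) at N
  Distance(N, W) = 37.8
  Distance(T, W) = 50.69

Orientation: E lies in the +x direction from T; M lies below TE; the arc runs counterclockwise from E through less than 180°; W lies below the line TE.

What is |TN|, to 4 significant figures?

32.63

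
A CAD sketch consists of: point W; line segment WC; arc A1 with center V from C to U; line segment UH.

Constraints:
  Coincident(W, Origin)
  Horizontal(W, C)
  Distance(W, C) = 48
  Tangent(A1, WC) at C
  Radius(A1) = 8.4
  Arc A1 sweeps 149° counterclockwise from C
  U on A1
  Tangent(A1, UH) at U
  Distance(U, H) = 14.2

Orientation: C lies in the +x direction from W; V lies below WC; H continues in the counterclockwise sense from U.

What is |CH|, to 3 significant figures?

24.2

W is at the origin; W and C share the same y with |WC| = 48.0 and C on the +x side, so C = (48.0, 0.00). The tangent condition forces VC to be normal to WC, so V = C + (0, -8.4) = (48.0, -8.40). On A1, C sits at bearing 90° from V; a 149° counterclockwise sweep puts U at bearing 239°, so U = V + 8.4·(cos 239°, sin 239°) = (43.7, -15.6). Tangency of A1 to UH means the radius VU is perpendicular to UH, so UH runs along (−sin 239°, cos 239°); with |UH| = 14.2, H = (55.8, -22.9). Then |CH| = |H − C| = 24.2.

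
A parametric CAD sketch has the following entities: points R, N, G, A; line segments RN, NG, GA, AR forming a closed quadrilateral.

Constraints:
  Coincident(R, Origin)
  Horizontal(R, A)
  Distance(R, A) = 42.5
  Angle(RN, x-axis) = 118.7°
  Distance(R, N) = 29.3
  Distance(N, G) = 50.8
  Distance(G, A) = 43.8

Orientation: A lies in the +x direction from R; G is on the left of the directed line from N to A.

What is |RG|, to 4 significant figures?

54.58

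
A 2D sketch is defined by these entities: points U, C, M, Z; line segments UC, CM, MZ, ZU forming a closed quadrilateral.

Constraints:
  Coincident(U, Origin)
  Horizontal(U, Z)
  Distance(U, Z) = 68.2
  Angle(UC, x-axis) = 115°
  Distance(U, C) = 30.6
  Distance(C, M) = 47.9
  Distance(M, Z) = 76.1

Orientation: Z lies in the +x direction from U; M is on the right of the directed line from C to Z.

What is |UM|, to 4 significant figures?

20.28

Checks: |CM| = 47.90 ✓; |MZ| = 76.10 ✓.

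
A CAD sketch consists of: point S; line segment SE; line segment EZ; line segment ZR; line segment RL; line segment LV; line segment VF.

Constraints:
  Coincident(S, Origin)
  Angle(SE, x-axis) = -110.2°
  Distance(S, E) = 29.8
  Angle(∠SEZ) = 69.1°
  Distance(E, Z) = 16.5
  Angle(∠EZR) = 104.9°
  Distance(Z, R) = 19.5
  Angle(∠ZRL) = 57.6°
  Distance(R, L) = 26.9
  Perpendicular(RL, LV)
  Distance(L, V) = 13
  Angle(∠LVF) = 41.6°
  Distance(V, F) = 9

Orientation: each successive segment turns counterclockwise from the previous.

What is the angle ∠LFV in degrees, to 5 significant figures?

94.778°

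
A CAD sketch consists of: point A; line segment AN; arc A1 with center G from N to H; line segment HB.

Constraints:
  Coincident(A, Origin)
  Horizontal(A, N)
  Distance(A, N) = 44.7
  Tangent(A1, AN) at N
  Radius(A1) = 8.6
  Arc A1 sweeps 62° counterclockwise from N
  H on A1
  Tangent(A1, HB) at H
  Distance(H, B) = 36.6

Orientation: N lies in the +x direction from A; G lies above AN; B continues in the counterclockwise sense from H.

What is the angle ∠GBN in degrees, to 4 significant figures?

7.329°

On A1, N sits at bearing -90° from G; a 62° counterclockwise sweep puts H at bearing -28°, so H = G + 8.6·(cos -28°, sin -28°) = (52.29, 4.563). Since A1 is tangent to HB there, GH ⟂ HB, so HB runs along (−sin -28°, cos -28°); with |HB| = 36.6, B = (69.48, 36.88). Then cos ∠GBN = BG·BN / (|BG||BN|), giving 7.329°.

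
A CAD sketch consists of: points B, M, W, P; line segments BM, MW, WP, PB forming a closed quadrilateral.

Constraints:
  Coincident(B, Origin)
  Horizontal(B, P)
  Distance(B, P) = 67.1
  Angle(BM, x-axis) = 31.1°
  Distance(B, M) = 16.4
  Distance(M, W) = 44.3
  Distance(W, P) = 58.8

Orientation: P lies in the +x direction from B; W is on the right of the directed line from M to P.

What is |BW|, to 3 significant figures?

40.7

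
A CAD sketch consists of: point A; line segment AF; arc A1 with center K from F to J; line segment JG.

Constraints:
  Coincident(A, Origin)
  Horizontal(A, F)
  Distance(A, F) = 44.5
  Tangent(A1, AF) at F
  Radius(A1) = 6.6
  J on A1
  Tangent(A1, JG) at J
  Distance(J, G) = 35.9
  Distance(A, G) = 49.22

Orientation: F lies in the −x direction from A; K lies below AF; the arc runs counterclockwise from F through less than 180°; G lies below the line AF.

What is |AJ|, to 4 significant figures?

50.96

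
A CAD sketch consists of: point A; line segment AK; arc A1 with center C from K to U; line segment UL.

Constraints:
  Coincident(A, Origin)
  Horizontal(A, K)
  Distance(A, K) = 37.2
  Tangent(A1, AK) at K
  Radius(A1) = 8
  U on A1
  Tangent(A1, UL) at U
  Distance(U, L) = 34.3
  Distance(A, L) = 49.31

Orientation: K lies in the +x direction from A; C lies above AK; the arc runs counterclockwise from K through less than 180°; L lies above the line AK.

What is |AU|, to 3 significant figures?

45.7

Checks: |CU| = 8.000 ✓; ∠(CU, UL) = 90.00° ✓; |UL| = 34.30 ✓; |AL| = 49.31 ✓.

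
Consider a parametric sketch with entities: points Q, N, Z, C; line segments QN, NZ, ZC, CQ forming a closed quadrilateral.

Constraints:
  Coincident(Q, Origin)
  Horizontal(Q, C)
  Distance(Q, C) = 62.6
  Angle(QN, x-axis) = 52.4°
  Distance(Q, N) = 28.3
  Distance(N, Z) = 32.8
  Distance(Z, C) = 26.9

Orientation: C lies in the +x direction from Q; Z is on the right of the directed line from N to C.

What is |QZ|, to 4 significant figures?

36.34

Checks: |NZ| = 32.80 ✓; |ZC| = 26.90 ✓.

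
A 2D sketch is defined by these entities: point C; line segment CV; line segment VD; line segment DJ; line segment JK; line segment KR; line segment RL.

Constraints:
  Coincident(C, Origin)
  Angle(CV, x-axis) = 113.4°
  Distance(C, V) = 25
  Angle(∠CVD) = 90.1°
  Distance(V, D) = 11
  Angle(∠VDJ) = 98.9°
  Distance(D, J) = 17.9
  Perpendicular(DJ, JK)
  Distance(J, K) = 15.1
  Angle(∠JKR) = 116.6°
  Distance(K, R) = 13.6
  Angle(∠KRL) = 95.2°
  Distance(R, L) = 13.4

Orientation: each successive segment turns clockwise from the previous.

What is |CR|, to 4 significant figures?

18.40

C is at the origin; CV runs at 113.4° with length 25.0, so V = (-9.929, 22.94). ∠CVD = 90.1° gives VD at 23.50° from the x-axis; with |VD| = 11.0, D = (0.1590, 27.33). ∠VDJ = 98.9° gives DJ at -57.60° from the x-axis; with |DJ| = 17.9, J = (9.750, 12.22). DJ ⟂ JK, so JK runs at -147.6°; with |JK| = 15.1, K = (-2.999, 4.126). ∠JKR = 116.6° gives KR at 149.0° from the x-axis; with |KR| = 13.6, R = (-14.66, 11.13). Then |CR| = |R − C| = 18.40.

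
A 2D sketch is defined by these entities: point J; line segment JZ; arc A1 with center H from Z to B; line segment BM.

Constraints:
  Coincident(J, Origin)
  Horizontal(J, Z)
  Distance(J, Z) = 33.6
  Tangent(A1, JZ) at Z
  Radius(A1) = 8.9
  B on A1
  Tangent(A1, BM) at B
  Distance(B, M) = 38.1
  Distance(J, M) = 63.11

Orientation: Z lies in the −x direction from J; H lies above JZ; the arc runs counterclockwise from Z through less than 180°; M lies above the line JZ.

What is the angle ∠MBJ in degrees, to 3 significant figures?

142°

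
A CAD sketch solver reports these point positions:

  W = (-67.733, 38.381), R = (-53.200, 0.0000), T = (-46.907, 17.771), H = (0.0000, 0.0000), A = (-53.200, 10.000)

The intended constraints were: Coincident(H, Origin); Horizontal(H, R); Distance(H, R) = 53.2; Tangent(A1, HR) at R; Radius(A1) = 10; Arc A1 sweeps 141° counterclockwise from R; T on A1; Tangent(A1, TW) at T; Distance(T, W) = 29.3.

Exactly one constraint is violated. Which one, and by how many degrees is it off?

Tangent(A1, TW) at T — off by 5.70°.

H = (0.00, 0.00) ✓; H.y = 0.00, R.y = 0.00 ✓; |HR| = 53.20 ✓; ∠(AR, RH) = 90.00° ✓; |AR| = 10.00 ✓; bearing(A→T) − bearing(A→R) = 141.0° ✓; |AT| = 10.00 ✓; ∠(AT, TW) = 95.70° ✗; |TW| = 29.30 ✓.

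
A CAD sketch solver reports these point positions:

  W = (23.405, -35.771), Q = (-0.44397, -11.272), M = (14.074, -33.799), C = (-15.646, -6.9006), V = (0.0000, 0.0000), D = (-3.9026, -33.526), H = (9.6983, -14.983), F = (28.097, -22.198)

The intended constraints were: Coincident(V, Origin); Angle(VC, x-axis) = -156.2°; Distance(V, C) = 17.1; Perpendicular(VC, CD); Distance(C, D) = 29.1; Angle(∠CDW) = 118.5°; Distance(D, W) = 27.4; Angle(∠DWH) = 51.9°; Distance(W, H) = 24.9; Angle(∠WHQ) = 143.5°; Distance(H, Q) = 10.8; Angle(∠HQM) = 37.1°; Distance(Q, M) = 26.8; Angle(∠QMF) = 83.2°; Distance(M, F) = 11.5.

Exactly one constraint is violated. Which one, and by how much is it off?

Distance(M, F) = 11.5 — off by 6.70.

V = (0.00, 0.00) ✓; VC at -156.2° ✓; |VC| = 17.10 ✓; ∠(VC, CD) = 90.00° ✓; |CD| = 29.10 ✓; ∠CDW = 118.5° ✓; |DW| = 27.40 ✓; ∠DWH = 51.90° ✓; |WH| = 24.90 ✓; ∠WHQ = 143.5° ✓; |HQ| = 10.80 ✓; ∠HQM = 37.10° ✓; |QM| = 26.80 ✓; ∠QMF = 83.20° ✓; |MF| = 18.20 ✗.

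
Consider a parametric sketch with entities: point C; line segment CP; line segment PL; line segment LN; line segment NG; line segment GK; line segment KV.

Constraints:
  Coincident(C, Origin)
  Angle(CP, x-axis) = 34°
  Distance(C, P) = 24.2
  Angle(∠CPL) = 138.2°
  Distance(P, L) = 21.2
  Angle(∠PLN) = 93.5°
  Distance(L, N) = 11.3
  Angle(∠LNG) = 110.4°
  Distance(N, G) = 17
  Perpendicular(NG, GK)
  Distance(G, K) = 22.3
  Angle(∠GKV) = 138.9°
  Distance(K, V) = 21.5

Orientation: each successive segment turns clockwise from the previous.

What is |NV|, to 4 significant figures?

38.61

C is at the origin; CP runs at 34.0° with length 24.2, so P = (20.06, 13.53). ∠CPL = 138.2° gives PL at -7.800° from the x-axis; with |PL| = 21.2, L = (41.07, 10.66). ∠PLN = 93.5° gives LN at -94.30° from the x-axis; with |LN| = 11.3, N = (40.22, -0.6129). ∠LNG = 110.4° gives NG at -163.9° from the x-axis; with |NG| = 17.0, G = (23.89, -5.327). The perpendicularity gives GK at right angles to NG, so GK runs at 106.1°; with |GK| = 22.3, K = (17.70, 16.10). ∠GKV = 138.9° gives KV at 65.00° from the x-axis; with |KV| = 21.5, V = (26.79, 35.58). Then |NV| = |V − N| = 38.61.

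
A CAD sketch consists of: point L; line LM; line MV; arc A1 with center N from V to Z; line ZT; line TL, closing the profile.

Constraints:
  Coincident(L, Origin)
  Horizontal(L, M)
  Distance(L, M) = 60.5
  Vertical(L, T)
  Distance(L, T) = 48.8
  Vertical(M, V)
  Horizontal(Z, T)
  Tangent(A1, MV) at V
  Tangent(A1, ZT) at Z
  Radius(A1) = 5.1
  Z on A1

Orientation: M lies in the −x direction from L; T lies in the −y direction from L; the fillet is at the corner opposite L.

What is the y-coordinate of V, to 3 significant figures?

-43.7

L is at the origin; LM is horizontal with |LM| = 60.5 and M on the −x side, so M = (-60.5, 0.00). LT is vertical with |LT| = 48.8 and T on the −y side, so T = (0.00, -48.8). The virtual corner opposite L is at (-60.5, -48.8). Since A1 is tangent to MV there, NV ⟂ MV and tangency of A1 to ZT means the radius NZ is perpendicular to ZT, with radius 5.1, so the center N sits 5.1 in from both sides at N = (-55.4, -43.7). That places the tangent points at V = (-60.5, -43.7) on MV and Z = (-55.4, -48.8) on ZT. So V.y = -43.7.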